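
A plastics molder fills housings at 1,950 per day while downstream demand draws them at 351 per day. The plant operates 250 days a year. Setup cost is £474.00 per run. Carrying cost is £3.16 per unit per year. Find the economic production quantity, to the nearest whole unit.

Annual demand D = 351 × 250 = 87,750.
Production build-up factor (1 − d/p) = 1 − 351/1,950 = 0.8200.
Q* = √(2DS / (H(1 − d/p))) = √(2 × 87,750 × 474 / (3.16 × 0.8200)).
= √(83,187,000 / 2.5912) ≈ 5666.009.

Q* ≈ 5,666 housings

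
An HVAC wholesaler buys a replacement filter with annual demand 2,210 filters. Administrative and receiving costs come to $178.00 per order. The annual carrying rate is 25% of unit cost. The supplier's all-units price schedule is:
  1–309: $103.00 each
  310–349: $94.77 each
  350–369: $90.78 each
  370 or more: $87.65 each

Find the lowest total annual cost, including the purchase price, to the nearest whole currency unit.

TC* ≈ $198,824

Holding cost per unit per year at price C is H = 0.25·C.
For each price level, check whether its EOQ is feasible; otherwise the best quantity at that price is the breakpoint.
EOQ at $103.00 = 174.8 (feasible in tier 1): TC = 2,210×$103.00 + (2,210/174.8)×178 + (174.8/2)×0.25×$103.00 = $232,131.01.
EOQ at $94.77 = 182.2 < 310, so use break Q=310: TC = 2,210×$94.77 + (2,210/310.0)×178 + (310.0/2)×0.25×$94.77 = $214,383.01.
EOQ at $90.78 = 186.2 < 350, so use break Q=350: TC = 2,210×$90.78 + (2,210/350.0)×178 + (350.0/2)×0.25×$90.78 = $205,719.37.
EOQ at $87.65 = 189.5 < 370, so use break Q=370: TC = 2,210×$87.65 + (2,210/370.0)×178 + (370.0/2)×0.25×$87.65 = $198,823.50.
Lowest total cost among the candidates is at Q = 370.0.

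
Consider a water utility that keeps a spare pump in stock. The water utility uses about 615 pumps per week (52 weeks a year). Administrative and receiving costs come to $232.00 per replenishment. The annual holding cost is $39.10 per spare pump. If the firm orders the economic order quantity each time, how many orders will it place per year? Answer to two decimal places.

N ≈ 51.91 orders per year

Annual demand D = 615 × 52 = 31,980.
Q* = √(2DS/H) = √(2 × 31,980 × 232 / 39.1) ≈ 616.04.
Orders per year = D / Q* = 31,980 / 616.04 ≈ 51.912.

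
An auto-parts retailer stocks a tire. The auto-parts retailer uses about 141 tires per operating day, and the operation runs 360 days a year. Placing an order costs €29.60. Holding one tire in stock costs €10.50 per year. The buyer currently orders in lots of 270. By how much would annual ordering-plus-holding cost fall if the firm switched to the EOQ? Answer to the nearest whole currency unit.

Annual demand D = 141 × 360 = 50,760.
EOQ = √(2DS/H) = √(2 × 50,760 × 29.6 / 10.5) ≈ 534.97.
Cost at Q* = (D/Q*)S + (Q*/2)H = √(2DSH) ≈ €5,617.15.
Cost at Q = 270: (50,760/270)×29.6 + (270/2)×10.5 = €5,564.80 + €1,417.50 = €6,982.30.
Excess = €6,982.30 − €5,617.15 = €1,365.15.

Extra cost ≈ €1,365 per year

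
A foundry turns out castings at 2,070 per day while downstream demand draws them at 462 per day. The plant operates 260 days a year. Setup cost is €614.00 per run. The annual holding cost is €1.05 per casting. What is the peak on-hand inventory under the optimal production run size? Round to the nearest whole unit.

Annual demand D = 462 × 260 = 120,120.
Production build-up factor (1 − d/p) = 1 − 462/2,070 = 0.7768.
Q* = √(2DS / (H(1 − d/p))) = √(2 × 120,120 × 614 / (1.05 × 0.7768)).
= √(147,507,360 / 0.8157) ≈ 13447.896.
Maximum inventory = Q*(1 − d/p) = 13447.896 × 0.7768 ≈ 10446.482.

I_max ≈ 10,446 castings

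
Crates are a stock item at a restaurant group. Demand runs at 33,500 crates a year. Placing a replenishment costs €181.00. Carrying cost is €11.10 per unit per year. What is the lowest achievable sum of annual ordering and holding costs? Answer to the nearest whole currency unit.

Q* = √(2DS/H) = √(2 × 33,500 × 181 / 11.1) ≈ 1045.24.
At the optimum the two cost components are equal, so total cost = 2·(Q*/2)H = Q*·H.
Minimum total = √(2DSH) = √(2 × 33,500 × 181 × 11.1) ≈ 11602.142.

TC* ≈ €11,602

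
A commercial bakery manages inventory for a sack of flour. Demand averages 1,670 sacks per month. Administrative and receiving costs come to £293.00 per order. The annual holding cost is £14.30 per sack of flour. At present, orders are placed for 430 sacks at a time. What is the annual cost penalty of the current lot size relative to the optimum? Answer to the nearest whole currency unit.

Annual demand D = 1,670 × 12 = 20,040.
EOQ = √(2DS/H) = √(2 × 20,040 × 293 / 14.3) ≈ 906.21.
Cost at Q* = (D/Q*)S + (Q*/2)H = √(2DSH) ≈ £12,958.83.
Cost at Q = 430: (20,040/430)×293 + (430/2)×14.3 = £13,655.16 + £3,074.50 = £16,729.66.
Excess = £16,729.66 − £12,958.83 = £3,770.84.

Extra cost ≈ £3,771 per year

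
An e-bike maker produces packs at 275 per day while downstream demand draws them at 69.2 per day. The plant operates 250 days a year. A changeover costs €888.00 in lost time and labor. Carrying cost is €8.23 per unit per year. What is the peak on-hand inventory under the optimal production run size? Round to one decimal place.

Annual demand D = 69.2 × 250 = 17,300.
Production build-up factor (1 − d/p) = 1 − 69.2/275 = 0.7484.
Q* = √(2DS / (H(1 − d/p))) = √(2 × 17,300 × 888 / (8.23 × 0.7484)).
= √(30,724,800 / 6.159) ≈ 2233.512.
Maximum inventory = Q*(1 − d/p) = 2233.512 × 0.7484 ≈ 1671.479.

I_max ≈ 1,671.5 packs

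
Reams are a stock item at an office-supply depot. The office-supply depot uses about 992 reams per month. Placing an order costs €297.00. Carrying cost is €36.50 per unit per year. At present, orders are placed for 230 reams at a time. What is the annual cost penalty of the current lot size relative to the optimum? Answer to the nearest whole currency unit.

Annual demand D = 992 × 12 = 11,904.
EOQ = √(2DS/H) = √(2 × 11,904 × 297 / 36.5) ≈ 440.14.
Cost at Q* = (D/Q*)S + (Q*/2)H = √(2DSH) ≈ €16,065.20.
Cost at Q = 230: (11,904/230)×297 + (230/2)×36.5 = €15,371.69 + €4,197.50 = €19,569.19.
Excess = €19,569.19 − €16,065.20 = €3,503.99.

Extra cost ≈ €3,504 per year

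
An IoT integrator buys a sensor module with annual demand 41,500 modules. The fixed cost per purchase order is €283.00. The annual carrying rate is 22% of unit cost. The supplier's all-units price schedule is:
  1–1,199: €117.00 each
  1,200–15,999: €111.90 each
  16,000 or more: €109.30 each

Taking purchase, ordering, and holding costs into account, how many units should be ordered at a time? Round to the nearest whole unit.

Q* ≈ 1,200 modules

Holding cost per unit per year at price C is H = 0.22·C.
Evaluate total cost at each tier's feasible EOQ or, if the EOQ is below the tier, at the tier's minimum quantity.
EOQ at €117.00 = 955.3 (feasible in tier 1): TC = 41,500×€117.00 + (41,500/955.3)×283 + (955.3/2)×0.22×€117.00 = €4,880,088.75.
EOQ at €111.90 = 976.8 < 1200, so use break Q=1200: TC = 41,500×€111.90 + (41,500/1200.0)×283 + (1200.0/2)×0.22×€111.90 = €4,668,407.88.
EOQ at €109.30 = 988.4 < 16000, so use break Q=16000: TC = 41,500×€109.30 + (41,500/16000.0)×283 + (16000.0/2)×0.22×€109.30 = €4,729,052.03.
Lowest total cost is €4,668,407.88 at Q = 1200.0.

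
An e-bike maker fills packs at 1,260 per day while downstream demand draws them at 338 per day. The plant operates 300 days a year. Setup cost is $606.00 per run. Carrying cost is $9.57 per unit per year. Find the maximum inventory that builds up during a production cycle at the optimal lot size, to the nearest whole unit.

Annual demand D = 338 × 300 = 101,400.
Production build-up factor (1 − d/p) = 1 − 338/1,260 = 0.7317.
Q* = √(2DS / (H(1 − d/p))) = √(2 × 101,400 × 606 / (9.57 × 0.7317)).
= √(122,896,800 / 7.0028) ≈ 4189.229.
Maximum inventory = Q*(1 − d/p) = 4189.229 × 0.7317 ≈ 3065.452.

I_max ≈ 3,065 packs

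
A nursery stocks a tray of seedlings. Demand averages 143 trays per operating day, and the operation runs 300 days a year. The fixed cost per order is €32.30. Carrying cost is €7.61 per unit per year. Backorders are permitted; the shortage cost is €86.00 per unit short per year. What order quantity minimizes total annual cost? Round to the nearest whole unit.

Annual demand D = 143 × 300 = 42,900.
With planned backorders, Q* = √(2DS/H) · √((H+B)/B).
√(2DS/H) = √(2 × 42,900 × 32.3 / 7.61) = 603.466.
√((H+B)/B) = √((7.61+86)/86) = 1.0433.
Q* ≈ 629.600.

Q* ≈ 630 trays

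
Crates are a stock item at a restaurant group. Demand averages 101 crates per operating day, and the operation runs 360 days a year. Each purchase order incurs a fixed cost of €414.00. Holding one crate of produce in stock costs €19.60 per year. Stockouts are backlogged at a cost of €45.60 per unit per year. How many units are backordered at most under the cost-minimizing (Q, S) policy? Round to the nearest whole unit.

Annual demand D = 101 × 360 = 36,360.
With planned backorders, Q* = √(2DS/H) · √((H+B)/B).
√(2DS/H) = √(2 × 36,360 × 414 / 19.6) = 1239.365.
√((H+B)/B) = √((19.6+45.6)/45.6) = 1.1958.
Q* ≈ 1481.974.
S* = Q* · H/(H+B) = 1481.974 × 19.6/65.2 ≈ 445.501.

S* ≈ 446 crates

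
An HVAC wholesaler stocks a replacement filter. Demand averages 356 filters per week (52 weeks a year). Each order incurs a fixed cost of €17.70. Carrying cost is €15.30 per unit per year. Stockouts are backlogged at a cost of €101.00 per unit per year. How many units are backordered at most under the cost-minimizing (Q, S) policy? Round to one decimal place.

Annual demand D = 356 × 52 = 18,512.
With planned backorders, Q* = √(2DS/H) · √((H+B)/B).
√(2DS/H) = √(2 × 18,512 × 17.7 / 15.3) = 206.958.
√((H+B)/B) = √((15.3+101)/101) = 1.0731.
Q* ≈ 222.081.
S* = Q* · H/(H+B) = 222.081 × 15.3/116.3 ≈ 29.216.

S* ≈ 29.2 filters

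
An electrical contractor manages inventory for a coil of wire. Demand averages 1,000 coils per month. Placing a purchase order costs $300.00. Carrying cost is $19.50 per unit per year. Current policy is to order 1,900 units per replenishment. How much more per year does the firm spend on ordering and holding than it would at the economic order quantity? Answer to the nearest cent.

Extra cost ≈ $8,570.69 per year

Annual demand D = 1,000 × 12 = 12,000.
EOQ = √(2DS/H) = √(2 × 12,000 × 300 / 19.5) ≈ 607.64.
Cost at Q* = (D/Q*)S + (Q*/2)H = √(2DSH) ≈ $11,849.05.
Cost at Q = 1,900: (12,000/1,900)×300 + (1,900/2)×19.5 = $1,894.74 + $18,525.00 = $20,419.74.
Excess = $20,419.74 − $11,849.05 = $8,570.69.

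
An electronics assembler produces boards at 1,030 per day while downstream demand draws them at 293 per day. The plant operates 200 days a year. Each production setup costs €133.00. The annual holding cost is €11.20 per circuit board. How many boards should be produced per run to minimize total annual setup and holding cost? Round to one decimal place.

Q* ≈ 1,394.7 boards

Annual demand D = 293 × 200 = 58,600.
Production build-up factor (1 − d/p) = 1 − 293/1,030 = 0.7155.
Q* = √(2DS / (H(1 − d/p))) = √(2 × 58,600 × 133 / (11.2 × 0.7155)).
= √(15,587,600 / 8.014) ≈ 1394.651.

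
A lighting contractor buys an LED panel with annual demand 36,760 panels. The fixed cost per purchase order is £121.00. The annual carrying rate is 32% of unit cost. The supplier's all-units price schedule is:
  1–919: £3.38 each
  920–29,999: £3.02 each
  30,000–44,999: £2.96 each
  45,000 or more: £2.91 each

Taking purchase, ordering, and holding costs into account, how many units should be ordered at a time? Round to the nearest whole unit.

Q* ≈ 3,034 panels

Holding cost per unit per year at price C is H = 0.32·C.
Evaluate total cost at each tier's feasible EOQ or, if the EOQ is below the tier, at the tier's minimum quantity.
Tier 1 (£3.38): EOQ = 2867.9 exceeds tier's upper bound 919, so this tier is dominated.
EOQ at £3.02 = 3034.0 (feasible in tier 2): TC = 36,760×£3.02 + (36,760/3034.0)×121 + (3034.0/2)×0.32×£3.02 = £113,947.27.
EOQ at £2.96 = 3064.6 < 30000, so use break Q=30000: TC = 36,760×£2.96 + (36,760/30000.0)×121 + (30000.0/2)×0.32×£2.96 = £123,165.87.
EOQ at £2.91 = 3090.8 < 45000, so use break Q=45000: TC = 36,760×£2.91 + (36,760/45000.0)×121 + (45000.0/2)×0.32×£2.91 = £128,022.44.
Lowest total cost is £113,947.27 at Q = 3034.0.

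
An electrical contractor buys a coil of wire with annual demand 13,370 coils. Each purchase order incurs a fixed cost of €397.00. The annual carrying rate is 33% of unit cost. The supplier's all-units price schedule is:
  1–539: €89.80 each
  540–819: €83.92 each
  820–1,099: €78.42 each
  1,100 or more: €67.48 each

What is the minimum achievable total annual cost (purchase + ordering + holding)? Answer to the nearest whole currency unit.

TC* ≈ €919,281

Holding cost per unit per year at price C is H = 0.33·C.
Candidates are each tier's EOQ (if it falls in that tier) and each price-break quantity.
Tier 1 (€89.80): EOQ = 598.5 exceeds tier's upper bound 539, so this tier is dominated.
EOQ at €83.92 = 619.1 (feasible in tier 2): TC = 13,370×€83.92 + (13,370/619.1)×397 + (619.1/2)×0.33×€83.92 = €1,139,156.51.
EOQ at €78.42 = 640.5 < 820, so use break Q=820: TC = 13,370×€78.42 + (13,370/820.0)×397 + (820.0/2)×0.33×€78.42 = €1,065,558.66.
EOQ at €67.48 = 690.4 < 1100, so use break Q=1100: TC = 13,370×€67.48 + (13,370/1100.0)×397 + (1100.0/2)×0.33×€67.48 = €919,280.57.
Lowest total cost among the candidates is at Q = 1100.0.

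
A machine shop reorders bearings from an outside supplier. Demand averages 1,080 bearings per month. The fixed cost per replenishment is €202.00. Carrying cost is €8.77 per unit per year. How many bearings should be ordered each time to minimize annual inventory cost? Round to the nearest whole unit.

Q* ≈ 773 bearings

Annual demand D = 1,080 × 12 = 12,960.
EOQ = √(2DS / H) = √(2 × 12,960 × 202 / 8.77).
= √(5,235,840 / 8.77) = √597,017.1038 ≈ 772.669.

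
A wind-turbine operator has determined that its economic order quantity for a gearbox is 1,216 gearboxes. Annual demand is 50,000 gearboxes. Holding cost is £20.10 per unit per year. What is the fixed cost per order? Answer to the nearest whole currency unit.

Squaring Q* = √(2DS/H) gives Q*² = 2DS/H.
From Q* = √(2DS/H): S = Q*²H / (2D) = 1,216² × 20.1 / (2 × 50,000) = 297.2099.

S ≈ £297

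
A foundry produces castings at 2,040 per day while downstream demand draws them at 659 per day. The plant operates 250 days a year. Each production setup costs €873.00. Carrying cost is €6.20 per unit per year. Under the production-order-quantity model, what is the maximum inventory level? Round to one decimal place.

Annual demand D = 659 × 250 = 164,750.
Production build-up factor (1 − d/p) = 1 − 659/2,040 = 0.6770.
Q* = √(2DS / (H(1 − d/p))) = √(2 × 164,750 × 873 / (6.2 × 0.6770)).
= √(287,653,500 / 4.1972) ≈ 8278.606.
Maximum inventory = Q*(1 − d/p) = 8278.606 × 0.6770 ≈ 5604.292.

I_max ≈ 5,604.3 castings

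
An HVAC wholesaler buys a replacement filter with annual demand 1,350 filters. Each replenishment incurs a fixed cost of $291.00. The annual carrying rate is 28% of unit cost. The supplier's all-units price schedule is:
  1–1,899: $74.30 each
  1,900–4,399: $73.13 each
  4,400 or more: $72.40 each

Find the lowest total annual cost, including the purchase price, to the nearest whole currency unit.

TC* ≈ $104,348

Holding cost per unit per year at price C is H = 0.28·C.
Evaluate total cost at each tier's feasible EOQ or, if the EOQ is below the tier, at the tier's minimum quantity.
EOQ at $74.30 = 194.3 (feasible in tier 1): TC = 1,350×$74.30 + (1,350/194.3)×291 + (194.3/2)×0.28×$74.30 = $104,347.98.
EOQ at $73.13 = 195.9 < 1900, so use break Q=1900: TC = 1,350×$73.13 + (1,350/1900.0)×291 + (1900.0/2)×0.28×$73.13 = $118,384.84.
EOQ at $72.40 = 196.9 < 4400, so use break Q=4400: TC = 1,350×$72.40 + (1,350/4400.0)×291 + (4400.0/2)×0.28×$72.40 = $142,427.68.
Lowest total cost among the candidates is at Q = 194.3.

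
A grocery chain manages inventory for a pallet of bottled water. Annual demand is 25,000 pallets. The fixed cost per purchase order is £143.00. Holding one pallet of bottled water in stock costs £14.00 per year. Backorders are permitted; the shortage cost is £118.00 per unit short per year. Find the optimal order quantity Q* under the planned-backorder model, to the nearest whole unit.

Q* ≈ 756 pallets

With planned backorders, Q* = √(2DS/H) · √((H+B)/B).
√(2DS/H) = √(2 × 25,000 × 143 / 14) = 714.643.
√((H+B)/B) = √((14+118)/118) = 1.0577.
Q* ≈ 755.849.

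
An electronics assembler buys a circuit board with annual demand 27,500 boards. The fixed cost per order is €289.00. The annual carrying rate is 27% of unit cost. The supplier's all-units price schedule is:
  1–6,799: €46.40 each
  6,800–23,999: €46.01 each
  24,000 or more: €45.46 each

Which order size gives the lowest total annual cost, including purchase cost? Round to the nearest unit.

Holding cost per unit per year at price C is H = 0.27·C.
Evaluate total cost at each tier's feasible EOQ or, if the EOQ is below the tier, at the tier's minimum quantity.
EOQ at €46.40 = 1126.4 (feasible in tier 1): TC = 27,500×€46.40 + (27,500/1126.4)×289 + (1126.4/2)×0.27×€46.40 = €1,290,111.43.
EOQ at €46.01 = 1131.2 < 6800, so use break Q=6800: TC = 27,500×€46.01 + (27,500/6800.0)×289 + (6800.0/2)×0.27×€46.01 = €1,308,680.93.
EOQ at €45.46 = 1138.0 < 24000, so use break Q=24000: TC = 27,500×€45.46 + (27,500/24000.0)×289 + (24000.0/2)×0.27×€45.46 = €1,397,771.55.
Lowest total cost is €1,290,111.43 at Q = 1126.4.

Q* ≈ 1,126 boards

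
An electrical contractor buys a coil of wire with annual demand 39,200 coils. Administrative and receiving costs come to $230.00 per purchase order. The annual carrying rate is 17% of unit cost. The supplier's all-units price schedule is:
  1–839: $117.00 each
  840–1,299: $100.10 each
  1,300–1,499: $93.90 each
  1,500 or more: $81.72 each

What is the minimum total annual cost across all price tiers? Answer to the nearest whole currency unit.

TC* ≈ $3,219,854

Holding cost per unit per year at price C is H = 0.17·C.
Evaluate total cost at each tier's feasible EOQ or, if the EOQ is below the tier, at the tier's minimum quantity.
Tier 1 ($117.00): EOQ = 952.1 exceeds tier's upper bound 839, so this tier is dominated.
EOQ at $100.10 = 1029.4 (feasible in tier 2): TC = 39,200×$100.10 + (39,200/1029.4)×230 + (1029.4/2)×0.17×$100.10 = $3,941,437.15.
EOQ at $93.90 = 1062.8 < 1300, so use break Q=1300: TC = 39,200×$93.90 + (39,200/1300.0)×230 + (1300.0/2)×0.17×$93.90 = $3,698,191.33.
EOQ at $81.72 = 1139.3 < 1500, so use break Q=1500: TC = 39,200×$81.72 + (39,200/1500.0)×230 + (1500.0/2)×0.17×$81.72 = $3,219,853.97.
Lowest total cost among the candidates is at Q = 1500.0.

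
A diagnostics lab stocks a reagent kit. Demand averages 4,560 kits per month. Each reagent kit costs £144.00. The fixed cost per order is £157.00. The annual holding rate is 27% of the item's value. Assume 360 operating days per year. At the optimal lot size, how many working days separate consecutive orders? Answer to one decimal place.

Annual demand D = 4,560 × 12 = 54,720.
Holding cost H = 0.27 × £144.00 = £38.8800 per unit per year.
Q* = √(2DS/H) = √(2 × 54,720 × 157 / 38.88) ≈ 664.78.
Cycle time = Q*/D × 360 = 664.78 / 54,720 × 360 ≈ 4.374 days.

T ≈ 4.4 days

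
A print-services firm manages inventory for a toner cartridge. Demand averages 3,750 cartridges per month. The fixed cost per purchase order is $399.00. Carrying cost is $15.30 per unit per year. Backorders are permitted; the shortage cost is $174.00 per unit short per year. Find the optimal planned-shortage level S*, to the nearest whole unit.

Annual demand D = 3,750 × 12 = 45,000.
With planned backorders, Q* = √(2DS/H) · √((H+B)/B).
√(2DS/H) = √(2 × 45,000 × 399 / 15.3) = 1532.011.
√((H+B)/B) = √((15.3+174)/174) = 1.0430.
Q* ≈ 1597.948.
S* = Q* · H/(H+B) = 1597.948 × 15.3/189.3 ≈ 129.153.

S* ≈ 129 cartridges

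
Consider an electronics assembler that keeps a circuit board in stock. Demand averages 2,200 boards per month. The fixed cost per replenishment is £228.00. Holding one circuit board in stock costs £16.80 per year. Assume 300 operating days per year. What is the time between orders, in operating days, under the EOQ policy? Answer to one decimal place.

Annual demand D = 2,200 × 12 = 26,400.
Q* = √(2DS/H) = √(2 × 26,400 × 228 / 16.8) ≈ 846.51.
Cycle time = Q*/D × 300 = 846.51 / 26,400 × 300 ≈ 9.619 days.

T ≈ 9.6 days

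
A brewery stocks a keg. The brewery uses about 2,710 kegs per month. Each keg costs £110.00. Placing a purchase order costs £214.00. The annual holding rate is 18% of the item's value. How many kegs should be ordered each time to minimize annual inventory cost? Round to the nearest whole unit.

Q* ≈ 838 kegs

Annual demand D = 2,710 × 12 = 32,520.
Holding cost H = 0.18 × £110.00 = £19.8000 per unit per year.
EOQ = √(2DS / H) = √(2 × 32,520 × 214 / 19.8).
= √(13,918,560 / 19.8) = √702,957.5758 ≈ 838.426.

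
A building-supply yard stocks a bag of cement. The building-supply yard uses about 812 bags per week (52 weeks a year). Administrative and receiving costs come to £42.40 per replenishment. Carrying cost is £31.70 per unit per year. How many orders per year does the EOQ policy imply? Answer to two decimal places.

Annual demand D = 812 × 52 = 42,224.
Q* = √(2DS/H) = √(2 × 42,224 × 42.4 / 31.7) ≈ 336.08.
Orders per year = D / Q* = 42,224 / 336.08 ≈ 125.635.

N ≈ 125.64 orders per year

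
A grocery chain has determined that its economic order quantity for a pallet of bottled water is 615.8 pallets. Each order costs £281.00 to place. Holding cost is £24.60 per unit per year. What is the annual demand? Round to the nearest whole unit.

The basic EOQ model gives Q* = √(2DS/H); rearrange for the unknown.
From Q* = √(2DS/H): D = Q*²H / (2S) = 615.8² × 24.6 / (2 × 281) = 16598.856.

D ≈ 16,599 pallets per year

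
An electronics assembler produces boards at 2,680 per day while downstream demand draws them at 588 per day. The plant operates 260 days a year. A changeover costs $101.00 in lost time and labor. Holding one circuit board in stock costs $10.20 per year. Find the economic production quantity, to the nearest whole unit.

Q* ≈ 1,969 boards

Annual demand D = 588 × 260 = 152,880.
Production build-up factor (1 − d/p) = 1 − 588/2,680 = 0.7806.
Q* = √(2DS / (H(1 − d/p))) = √(2 × 152,880 × 101 / (10.2 × 0.7806)).
= √(30,881,760 / 7.9621) ≈ 1969.416.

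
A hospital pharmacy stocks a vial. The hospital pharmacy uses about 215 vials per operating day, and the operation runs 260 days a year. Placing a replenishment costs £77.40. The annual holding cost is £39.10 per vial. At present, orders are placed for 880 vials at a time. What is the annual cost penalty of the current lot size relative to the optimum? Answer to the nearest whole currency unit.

Annual demand D = 215 × 260 = 55,900.
EOQ = √(2DS/H) = √(2 × 55,900 × 77.4 / 39.1) ≈ 470.44.
Cost at Q* = (D/Q*)S + (Q*/2)H = √(2DSH) ≈ £18,394.15.
Cost at Q = 880: (55,900/880)×77.4 + (880/2)×39.1 = £4,916.66 + £17,204.00 = £22,120.66.
Excess = £22,120.66 − £18,394.15 = £3,726.51.

Extra cost ≈ £3,727 per year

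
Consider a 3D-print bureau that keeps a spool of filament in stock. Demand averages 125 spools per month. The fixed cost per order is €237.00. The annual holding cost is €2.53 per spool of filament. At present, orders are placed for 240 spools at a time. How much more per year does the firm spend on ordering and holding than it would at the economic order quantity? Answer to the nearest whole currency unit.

Annual demand D = 125 × 12 = 1,500.
EOQ = √(2DS/H) = √(2 × 1,500 × 237 / 2.53) ≈ 530.12.
Cost at Q* = (D/Q*)S + (Q*/2)H = √(2DSH) ≈ €1,341.20.
Cost at Q = 240: (1,500/240)×237 + (240/2)×2.53 = €1,481.25 + €303.60 = €1,784.85.
Excess = €1,784.85 − €1,341.20 = €443.65.

Extra cost ≈ €444 per year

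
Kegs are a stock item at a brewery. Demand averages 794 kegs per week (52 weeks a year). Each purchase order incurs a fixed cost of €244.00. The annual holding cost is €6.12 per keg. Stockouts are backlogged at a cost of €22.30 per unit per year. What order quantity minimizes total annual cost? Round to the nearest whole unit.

Annual demand D = 794 × 52 = 41,288.
With planned backorders, Q* = √(2DS/H) · √((H+B)/B).
√(2DS/H) = √(2 × 41,288 × 244 / 6.12) = 1814.455.
√((H+B)/B) = √((6.12+22.3)/22.3) = 1.1289.
Q* ≈ 2048.357.

Q* ≈ 2,048 kegs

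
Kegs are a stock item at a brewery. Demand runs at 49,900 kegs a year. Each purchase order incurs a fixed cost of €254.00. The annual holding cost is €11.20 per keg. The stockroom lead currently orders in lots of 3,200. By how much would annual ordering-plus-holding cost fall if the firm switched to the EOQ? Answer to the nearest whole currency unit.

EOQ = √(2DS/H) = √(2 × 49,900 × 254 / 11.2) ≈ 1504.43.
Cost at Q* = (D/Q*)S + (Q*/2)H = √(2DSH) ≈ €16,849.66.
Cost at Q = 3,200: (49,900/3,200)×254 + (3,200/2)×11.2 = €3,960.81 + €17,920.00 = €21,880.81.
Excess = €21,880.81 − €16,849.66 = €5,031.15.

Extra cost ≈ €5,031 per year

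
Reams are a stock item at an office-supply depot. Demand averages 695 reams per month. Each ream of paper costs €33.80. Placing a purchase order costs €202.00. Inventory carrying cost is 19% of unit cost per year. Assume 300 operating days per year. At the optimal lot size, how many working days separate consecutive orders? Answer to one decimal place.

T ≈ 26.1 days

Annual demand D = 695 × 12 = 8,340.
Holding cost H = 0.19 × €33.80 = €6.4220 per unit per year.
Q* = √(2DS/H) = √(2 × 8,340 × 202 / 6.422) ≈ 724.33.
Cycle time = Q*/D × 300 = 724.33 / 8,340 × 300 ≈ 26.055 days.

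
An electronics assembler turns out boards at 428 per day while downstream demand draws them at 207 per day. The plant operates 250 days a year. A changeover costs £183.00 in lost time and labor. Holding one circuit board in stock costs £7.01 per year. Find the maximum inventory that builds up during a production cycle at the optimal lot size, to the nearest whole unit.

Annual demand D = 207 × 250 = 51,750.
Production build-up factor (1 − d/p) = 1 − 207/428 = 0.5164.
Q* = √(2DS / (H(1 − d/p))) = √(2 × 51,750 × 183 / (7.01 × 0.5164)).
= √(18,940,500 / 3.6196) ≈ 2287.507.
Maximum inventory = Q*(1 − d/p) = 2287.507 × 0.5164 ≈ 1181.166.

I_max ≈ 1,181 boards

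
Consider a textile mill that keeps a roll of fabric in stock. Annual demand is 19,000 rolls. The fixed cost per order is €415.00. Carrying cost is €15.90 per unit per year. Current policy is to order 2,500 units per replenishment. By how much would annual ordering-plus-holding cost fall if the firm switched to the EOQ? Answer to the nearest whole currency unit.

EOQ = √(2DS/H) = √(2 × 19,000 × 415 / 15.9) ≈ 995.90.
Cost at Q* = (D/Q*)S + (Q*/2)H = √(2DSH) ≈ €15,834.87.
Cost at Q = 2,500: (19,000/2,500)×415 + (2,500/2)×15.9 = €3,154.00 + €19,875.00 = €23,029.00.
Excess = €23,029.00 − €15,834.87 = €7,194.13.

Extra cost ≈ €7,194 per year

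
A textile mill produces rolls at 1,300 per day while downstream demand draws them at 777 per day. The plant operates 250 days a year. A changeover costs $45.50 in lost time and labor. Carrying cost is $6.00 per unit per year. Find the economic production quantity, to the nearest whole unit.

Annual demand D = 777 × 250 = 194,250.
Production build-up factor (1 − d/p) = 1 − 777/1,300 = 0.4023.
Q* = √(2DS / (H(1 − d/p))) = √(2 × 194,250 × 45.5 / (6 × 0.4023)).
= √(17,676,750 / 2.4138) ≈ 2706.116.

Q* ≈ 2,706 rolls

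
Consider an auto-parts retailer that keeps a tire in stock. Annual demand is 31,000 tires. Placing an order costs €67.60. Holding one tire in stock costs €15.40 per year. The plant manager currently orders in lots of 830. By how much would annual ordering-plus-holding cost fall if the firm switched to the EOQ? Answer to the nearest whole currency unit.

Extra cost ≈ €882 per year

EOQ = √(2DS/H) = √(2 × 31,000 × 67.6 / 15.4) ≈ 521.69.
Cost at Q* = (D/Q*)S + (Q*/2)H = √(2DSH) ≈ €8,033.96.
Cost at Q = 830: (31,000/830)×67.6 + (830/2)×15.4 = €2,524.82 + €6,391.00 = €8,915.82.
Excess = €8,915.82 − €8,033.96 = €881.86.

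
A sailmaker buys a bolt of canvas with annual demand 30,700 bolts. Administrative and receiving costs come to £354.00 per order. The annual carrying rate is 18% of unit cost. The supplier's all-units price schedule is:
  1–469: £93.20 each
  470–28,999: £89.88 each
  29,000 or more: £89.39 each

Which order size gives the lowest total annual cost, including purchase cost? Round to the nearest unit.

Holding cost per unit per year at price C is H = 0.18·C.
Evaluate total cost at each tier's feasible EOQ or, if the EOQ is below the tier, at the tier's minimum quantity.
Tier 1 (£93.20): EOQ = 1138.3 exceeds tier's upper bound 469, so this tier is dominated.
EOQ at £89.88 = 1159.1 (feasible in tier 2): TC = 30,700×£89.88 + (30,700/1159.1)×354 + (1159.1/2)×0.18×£89.88 = £2,778,068.26.
EOQ at £89.39 = 1162.3 < 29000, so use break Q=29000: TC = 30,700×£89.39 + (30,700/29000.0)×354 + (29000.0/2)×0.18×£89.39 = £2,977,955.65.
Lowest total cost is £2,778,068.26 at Q = 1159.1.

Q* ≈ 1,159 bolts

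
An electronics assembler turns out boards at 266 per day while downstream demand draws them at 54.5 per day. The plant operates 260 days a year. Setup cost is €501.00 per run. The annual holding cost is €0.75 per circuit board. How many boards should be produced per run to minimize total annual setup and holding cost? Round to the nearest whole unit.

Q* ≈ 4,879 boards

Annual demand D = 54.5 × 260 = 14,170.
Production build-up factor (1 − d/p) = 1 − 54.5/266 = 0.7951.
Q* = √(2DS / (H(1 − d/p))) = √(2 × 14,170 × 501 / (0.75 × 0.7951)).
= √(14,198,340 / 0.5963) ≈ 4879.483.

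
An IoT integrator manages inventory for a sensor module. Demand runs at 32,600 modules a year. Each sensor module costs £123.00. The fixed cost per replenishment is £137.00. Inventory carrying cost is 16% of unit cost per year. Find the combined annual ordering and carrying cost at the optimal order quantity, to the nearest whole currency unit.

Holding cost H = 0.16 × £123.00 = £19.6800 per unit per year.
Q* = √(2DS/H) = √(2 × 32,600 × 137 / 19.68) ≈ 673.71.
At the optimum the two cost components are equal, so total cost = 2·(Q*/2)H = Q*·H.
Minimum total = √(2DSH) = √(2 × 32,600 × 137 × 19.68) ≈ 13258.568.

TC* ≈ £13,259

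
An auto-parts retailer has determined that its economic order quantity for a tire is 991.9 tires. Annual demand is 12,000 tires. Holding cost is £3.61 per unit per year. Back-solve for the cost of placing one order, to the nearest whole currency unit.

Invert the EOQ relation Q*² = 2DS/H.
From Q* = √(2DS/H): S = Q*²H / (2D) = 991.9² × 3.61 / (2 × 12,000) = 147.9898.

S ≈ £148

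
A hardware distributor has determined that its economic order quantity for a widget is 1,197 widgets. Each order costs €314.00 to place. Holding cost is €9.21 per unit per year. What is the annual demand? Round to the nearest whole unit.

D ≈ 21,013 widgets per year

Invert the EOQ relation Q*² = 2DS/H.
From Q* = √(2DS/H): D = Q*²H / (2S) = 1,197² × 9.21 / (2 × 314) = 21013.011.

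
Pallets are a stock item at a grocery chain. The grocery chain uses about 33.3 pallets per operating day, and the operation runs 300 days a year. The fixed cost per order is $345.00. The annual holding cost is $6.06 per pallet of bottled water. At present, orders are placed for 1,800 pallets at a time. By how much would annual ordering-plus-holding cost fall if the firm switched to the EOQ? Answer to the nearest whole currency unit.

Extra cost ≈ $906 per year

Annual demand D = 33.3 × 300 = 9,990.
EOQ = √(2DS/H) = √(2 × 9,990 × 345 / 6.06) ≈ 1066.52.
Cost at Q* = (D/Q*)S + (Q*/2)H = √(2DSH) ≈ $6,463.14.
Cost at Q = 1,800: (9,990/1,800)×345 + (1,800/2)×6.06 = $1,914.75 + $5,454.00 = $7,368.75.
Excess = $7,368.75 − $6,463.14 = $905.61.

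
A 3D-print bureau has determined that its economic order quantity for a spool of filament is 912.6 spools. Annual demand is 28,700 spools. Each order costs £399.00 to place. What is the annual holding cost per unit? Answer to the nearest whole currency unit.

H ≈ £27

Squaring Q* = √(2DS/H) gives Q*² = 2DS/H.
From Q* = √(2DS/H): H = 2DS / Q*² = 2 × 28,700 × 399 / 912.6² = 27.4994.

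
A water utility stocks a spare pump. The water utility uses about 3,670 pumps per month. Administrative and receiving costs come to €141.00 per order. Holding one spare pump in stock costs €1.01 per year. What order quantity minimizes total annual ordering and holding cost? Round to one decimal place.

Annual demand D = 3,670 × 12 = 44,040.
EOQ = √(2DS / H) = √(2 × 44,040 × 141 / 1.01).
= √(12,419,280 / 1.01) = √12,296,316.8317 ≈ 3506.610.

Q* ≈ 3,506.6 pumps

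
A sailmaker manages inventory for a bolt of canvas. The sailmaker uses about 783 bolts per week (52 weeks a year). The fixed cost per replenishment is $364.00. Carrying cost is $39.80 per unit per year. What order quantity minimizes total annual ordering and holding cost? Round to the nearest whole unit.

Annual demand D = 783 × 52 = 40,716.
EOQ = √(2DS / H) = √(2 × 40,716 × 364 / 39.8).
= √(29,641,248 / 39.8) = √744,754.9749 ≈ 862.992.

Q* ≈ 863 bolts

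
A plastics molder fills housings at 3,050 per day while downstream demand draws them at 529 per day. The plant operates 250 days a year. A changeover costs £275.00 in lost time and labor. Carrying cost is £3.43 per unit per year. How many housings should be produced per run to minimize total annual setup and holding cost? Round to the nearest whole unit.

Q* ≈ 5,065 housings

Annual demand D = 529 × 250 = 132,250.
Production build-up factor (1 − d/p) = 1 − 529/3,050 = 0.8266.
Q* = √(2DS / (H(1 − d/p))) = √(2 × 132,250 × 275 / (3.43 × 0.8266)).
= √(72,737,500 / 2.8351) ≈ 5065.189.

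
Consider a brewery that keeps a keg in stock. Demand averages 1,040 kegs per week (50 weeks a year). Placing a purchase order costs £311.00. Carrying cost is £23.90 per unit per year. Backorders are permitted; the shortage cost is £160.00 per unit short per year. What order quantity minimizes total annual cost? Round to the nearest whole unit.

Q* ≈ 1,247 kegs

Annual demand D = 1,040 × 50 = 52,000.
With planned backorders, Q* = √(2DS/H) · √((H+B)/B).
√(2DS/H) = √(2 × 52,000 × 311 / 23.9) = 1163.317.
√((H+B)/B) = √((23.9+160)/160) = 1.0721.
Q* ≈ 1247.179.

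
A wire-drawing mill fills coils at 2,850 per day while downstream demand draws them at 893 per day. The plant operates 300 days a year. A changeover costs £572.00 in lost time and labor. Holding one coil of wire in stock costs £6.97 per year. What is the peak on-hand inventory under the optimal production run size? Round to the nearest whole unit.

I_max ≈ 5,495 coils

Annual demand D = 893 × 300 = 267,900.
Production build-up factor (1 − d/p) = 1 − 893/2,850 = 0.6867.
Q* = √(2DS / (H(1 − d/p))) = √(2 × 267,900 × 572 / (6.97 × 0.6867)).
= √(306,477,600 / 4.7861) ≈ 8002.211.
Maximum inventory = Q*(1 − d/p) = 8002.211 × 0.6867 ≈ 5494.852.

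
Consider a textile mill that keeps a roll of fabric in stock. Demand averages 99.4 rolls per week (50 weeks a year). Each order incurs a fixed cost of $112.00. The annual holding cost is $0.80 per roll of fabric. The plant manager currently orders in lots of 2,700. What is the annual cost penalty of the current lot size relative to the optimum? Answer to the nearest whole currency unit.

Extra cost ≈ $342 per year

Annual demand D = 99.4 × 50 = 4,970.
EOQ = √(2DS/H) = √(2 × 4,970 × 112 / 0.8) ≈ 1179.66.
Cost at Q* = (D/Q*)S + (Q*/2)H = √(2DSH) ≈ $943.73.
Cost at Q = 2,700: (4,970/2,700)×112 + (2,700/2)×0.8 = $206.16 + $1,080.00 = $1,286.16.
Excess = $1,286.16 − $943.73 = $342.43.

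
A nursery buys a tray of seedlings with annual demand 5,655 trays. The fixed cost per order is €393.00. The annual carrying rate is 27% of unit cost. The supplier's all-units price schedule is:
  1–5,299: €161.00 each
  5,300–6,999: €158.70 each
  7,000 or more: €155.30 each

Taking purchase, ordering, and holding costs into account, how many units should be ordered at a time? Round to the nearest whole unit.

Holding cost per unit per year at price C is H = 0.27·C.
Evaluate total cost at each tier's feasible EOQ or, if the EOQ is below the tier, at the tier's minimum quantity.
EOQ at €161.00 = 319.8 (feasible in tier 1): TC = 5,655×€161.00 + (5,655/319.8)×393 + (319.8/2)×0.27×€161.00 = €924,355.24.
EOQ at €158.70 = 322.1 < 5300, so use break Q=5300: TC = 5,655×€158.70 + (5,655/5300.0)×393 + (5300.0/2)×0.27×€158.70 = €1,011,417.67.
EOQ at €155.30 = 325.6 < 7000, so use break Q=7000: TC = 5,655×€155.30 + (5,655/7000.0)×393 + (7000.0/2)×0.27×€155.30 = €1,025,297.49.
Lowest total cost is €924,355.24 at Q = 319.8.

Q* ≈ 320 trays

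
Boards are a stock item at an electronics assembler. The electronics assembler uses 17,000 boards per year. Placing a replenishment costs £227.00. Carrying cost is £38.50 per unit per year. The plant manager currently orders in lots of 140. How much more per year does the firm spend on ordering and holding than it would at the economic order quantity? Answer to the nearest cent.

Extra cost ≈ £13,021.45 per year

EOQ = √(2DS/H) = √(2 × 17,000 × 227 / 38.5) ≈ 447.74.
Cost at Q* = (D/Q*)S + (Q*/2)H = √(2DSH) ≈ £17,237.84.
Cost at Q = 140: (17,000/140)×227 + (140/2)×38.5 = £27,564.29 + £2,695.00 = £30,259.29.
Excess = £30,259.29 − £17,237.84 = £13,021.45.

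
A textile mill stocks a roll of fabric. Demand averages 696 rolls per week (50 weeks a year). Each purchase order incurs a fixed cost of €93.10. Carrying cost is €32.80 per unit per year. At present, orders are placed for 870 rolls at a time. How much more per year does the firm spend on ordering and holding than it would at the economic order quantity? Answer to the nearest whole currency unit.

Annual demand D = 696 × 50 = 34,800.
EOQ = √(2DS/H) = √(2 × 34,800 × 93.1 / 32.8) ≈ 444.47.
Cost at Q* = (D/Q*)S + (Q*/2)H = √(2DSH) ≈ €14,578.62.
Cost at Q = 870: (34,800/870)×93.1 + (870/2)×32.8 = €3,724.00 + €14,268.00 = €17,992.00.
Excess = €17,992.00 − €14,578.62 = €3,413.38.

Extra cost ≈ €3,413 per year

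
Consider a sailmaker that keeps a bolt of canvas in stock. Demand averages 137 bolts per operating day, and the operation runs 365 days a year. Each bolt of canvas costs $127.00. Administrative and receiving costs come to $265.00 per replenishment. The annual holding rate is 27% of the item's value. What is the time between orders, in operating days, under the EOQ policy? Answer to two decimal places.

Annual demand D = 137 × 365 = 50,005.
Holding cost H = 0.27 × $127.00 = $34.2900 per unit per year.
Q* = √(2DS/H) = √(2 × 50,005 × 265 / 34.29) ≈ 879.15.
Cycle time = Q*/D × 365 = 879.15 / 50,005 × 365 ≈ 6.417 days.

T ≈ 6.42 days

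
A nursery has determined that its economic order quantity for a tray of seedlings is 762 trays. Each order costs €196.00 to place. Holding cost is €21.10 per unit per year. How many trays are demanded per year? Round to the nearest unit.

D ≈ 31,254 trays per year

The basic EOQ model gives Q* = √(2DS/H); rearrange for the unknown.
From Q* = √(2DS/H): D = Q*²H / (2S) = 762² × 21.1 / (2 × 196) = 31254.052.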